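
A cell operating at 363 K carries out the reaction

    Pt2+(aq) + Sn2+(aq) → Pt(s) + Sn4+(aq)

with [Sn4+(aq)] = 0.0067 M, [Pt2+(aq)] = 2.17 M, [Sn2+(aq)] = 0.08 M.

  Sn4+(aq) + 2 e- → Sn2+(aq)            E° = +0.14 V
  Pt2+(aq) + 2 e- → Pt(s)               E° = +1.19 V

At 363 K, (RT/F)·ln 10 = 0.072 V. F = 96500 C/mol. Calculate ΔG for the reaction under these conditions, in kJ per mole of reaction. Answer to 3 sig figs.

E°cell = +1.19 − (+0.14) = +1.05 V; the balanced reaction transfers n = 2 electrons.
Q = [Sn4+(aq)] / ([Pt2+(aq)]·[Sn2+(aq)]) = 0.0386, so log Q = −1.413 and E = +1.05 − (0.072/2)(−1.413) = +1.1009 V.
Finally ΔG = −nFE = −(2)(96500 C/mol)(+1.1009 V) = −212 kJ/mol.

−212 kJ/mol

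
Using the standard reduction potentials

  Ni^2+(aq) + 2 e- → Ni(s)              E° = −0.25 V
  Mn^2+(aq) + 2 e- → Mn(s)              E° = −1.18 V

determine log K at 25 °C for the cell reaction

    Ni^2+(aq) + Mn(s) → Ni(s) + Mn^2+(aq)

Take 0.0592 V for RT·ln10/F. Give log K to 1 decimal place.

The Ni²⁺/Ni couple is reduced (cathode); E°cell = −0.25 − (−1.18) = +0.93 V with n = 2.
At equilibrium E = 0, so log K = nE°cell / 0.0592 = (2)(+0.93) / 0.0592 = 31.4.

log K = 31.4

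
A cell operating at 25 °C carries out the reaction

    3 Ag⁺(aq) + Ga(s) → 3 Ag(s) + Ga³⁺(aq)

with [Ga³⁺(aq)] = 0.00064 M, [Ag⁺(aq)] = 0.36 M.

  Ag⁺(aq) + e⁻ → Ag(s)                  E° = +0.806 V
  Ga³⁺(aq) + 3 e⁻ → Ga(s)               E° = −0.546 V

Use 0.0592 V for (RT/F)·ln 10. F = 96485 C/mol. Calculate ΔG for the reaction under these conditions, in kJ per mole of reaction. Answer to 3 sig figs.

−402 kJ/mol

E°cell = +0.806 − (−0.546) = +1.352 V; the balanced reaction transfers n = 3 electrons.
Q = [Ga³⁺(aq)] / [Ag⁺(aq)]^3 = 0.0137, so log Q = −1.863 and E = +1.352 − (0.0592/3)(−1.863) = +1.3888 V.
ΔG = −nFE = −(3)(96485)(+1.3888) J/mol = −402 kJ/mol.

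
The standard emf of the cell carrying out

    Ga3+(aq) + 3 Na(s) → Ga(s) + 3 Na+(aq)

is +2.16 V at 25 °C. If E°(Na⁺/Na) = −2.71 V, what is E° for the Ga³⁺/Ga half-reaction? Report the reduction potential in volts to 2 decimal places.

−0.55 V

In the reaction as written the Ga³⁺/Ga couple is reduced (cathode) and Na⁺/Na is oxidized (anode), so E°cell = E°(Ga³⁺/Ga) − E°(Na⁺/Na).
E°(Ga³⁺/Ga) = E°cell + E°(anode) = +2.16 + (−2.71) = −0.55 V.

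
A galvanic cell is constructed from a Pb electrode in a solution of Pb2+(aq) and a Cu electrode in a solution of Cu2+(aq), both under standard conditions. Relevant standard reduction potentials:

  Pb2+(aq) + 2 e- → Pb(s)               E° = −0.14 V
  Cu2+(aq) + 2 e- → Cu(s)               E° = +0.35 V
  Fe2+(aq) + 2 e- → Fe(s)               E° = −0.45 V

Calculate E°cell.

+0.49 V

The Cu²⁺/Cu couple has the higher E°, so Cu ion is reduced (cathode) and Pb is oxidized (anode).
E°cell = E°(cathode) − E°(anode) = +0.35 − (−0.14) = +0.49 V.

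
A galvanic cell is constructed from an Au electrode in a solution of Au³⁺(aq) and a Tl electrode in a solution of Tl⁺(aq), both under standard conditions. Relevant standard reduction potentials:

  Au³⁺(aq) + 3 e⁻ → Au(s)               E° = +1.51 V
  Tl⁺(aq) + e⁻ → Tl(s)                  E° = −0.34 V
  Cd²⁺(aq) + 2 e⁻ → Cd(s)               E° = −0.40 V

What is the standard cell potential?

Of the two couples in this cell, the one with the more positive reduction potential is reduced at the cathode: here that is Au³⁺/Au (+1.51 V); Tl⁺/Tl (−0.34 V) is the anode.
E°cell = E°(cathode) − E°(anode) = +1.51 − (−0.34) = +1.85 V.

+1.85 V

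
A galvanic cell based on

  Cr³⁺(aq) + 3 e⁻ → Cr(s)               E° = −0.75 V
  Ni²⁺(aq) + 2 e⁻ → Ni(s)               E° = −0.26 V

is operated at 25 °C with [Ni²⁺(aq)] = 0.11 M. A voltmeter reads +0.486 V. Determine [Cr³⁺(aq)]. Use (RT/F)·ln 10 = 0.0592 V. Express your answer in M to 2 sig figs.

With Ni²⁺/Ni at the cathode and Cr³⁺/Cr at the anode, E°cell = −0.26 − (−0.75) = +0.49 V (n = 6).
Rearranging E = E° − (0.0592/n)·log Q gives log Q = 6(+0.49 − (+0.486))/0.0592 = 0.405.
For 3 Ni²⁺(aq) + 2 Cr(s) → 3 Ni(s) + 2 Cr³⁺(aq), the reaction quotient is Q = [Cr³⁺(aq)]^2 / [Ni²⁺(aq)]^3.
Solving for the unknown gives log [Cr³⁺(aq)] = −1.235, so [Cr³⁺(aq)] ≈ 0.058 M.

0.058 M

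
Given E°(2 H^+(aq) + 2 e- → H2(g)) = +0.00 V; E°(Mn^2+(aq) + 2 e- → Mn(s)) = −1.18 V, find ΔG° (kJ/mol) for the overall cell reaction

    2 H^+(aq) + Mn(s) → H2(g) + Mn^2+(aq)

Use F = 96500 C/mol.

In the reaction as written H^+(aq) is reduced, so the 2H⁺/H₂ couple is the cathode and Mn²⁺/Mn is the anode.
E°cell = +0.00 − (−1.18) = +1.18 V; balancing electrons gives n = 2.
ΔG° = −nFE°cell = −(2)(96500)(+1.18) J/mol = −228 kJ/mol.

−228 kJ/mol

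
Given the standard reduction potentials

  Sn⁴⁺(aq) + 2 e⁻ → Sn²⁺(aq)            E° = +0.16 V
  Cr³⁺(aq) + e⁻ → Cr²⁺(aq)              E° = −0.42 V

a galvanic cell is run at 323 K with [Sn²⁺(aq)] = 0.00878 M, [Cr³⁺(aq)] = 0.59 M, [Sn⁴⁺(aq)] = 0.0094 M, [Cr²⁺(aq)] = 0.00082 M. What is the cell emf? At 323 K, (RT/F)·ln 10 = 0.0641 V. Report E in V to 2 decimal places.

+0.40 V

Sn⁴⁺/Sn²⁺ is reduced (cathode, E° = +0.16 V) and Cr³⁺/Cr²⁺ is oxidized (anode).
E°cell = +0.16 − (−0.42) = +0.58 V, with n = 2 electrons transferred.
The balanced reaction is Sn⁴⁺(aq) + 2 Cr²⁺(aq) → Sn²⁺(aq) + 2 Cr³⁺(aq), so Q = ([Sn²⁺(aq)]·[Cr³⁺(aq)]^2) / ([Sn⁴⁺(aq)]·[Cr²⁺(aq)]^2) = 4.84×10^5 and log Q = 5.684.
Applying E = E° − (RT ln10/nF)·log Q gives +0.58 − (0.0641/2)(5.684) = +0.40 V.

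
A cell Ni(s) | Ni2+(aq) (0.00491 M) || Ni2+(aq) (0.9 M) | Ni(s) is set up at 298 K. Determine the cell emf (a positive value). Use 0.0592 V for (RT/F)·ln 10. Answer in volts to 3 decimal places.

For a concentration cell E°cell = 0, since both electrodes use the same couple.
The compartment with the higher Ni2+(aq) concentration (0.9 M) acts as the cathode; ions are reduced there and produced at the dilute (0.00491 M) anode.
With n = 2, Ecell = −(0.0592/2)·log([dilute]/[conc]) = −(0.0592/2)·log(0.00491/0.9) = +0.067 V.

0.067 V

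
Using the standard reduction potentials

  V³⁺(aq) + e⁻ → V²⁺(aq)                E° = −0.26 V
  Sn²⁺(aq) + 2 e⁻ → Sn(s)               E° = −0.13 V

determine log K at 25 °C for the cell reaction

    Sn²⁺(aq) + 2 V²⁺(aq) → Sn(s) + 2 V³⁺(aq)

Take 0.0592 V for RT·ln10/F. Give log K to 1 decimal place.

log K = 4.4

The Sn²⁺/Sn couple is reduced (cathode); E°cell = −0.13 − (−0.26) = +0.13 V with n = 2.
At equilibrium E = 0, so log K = nE°cell / 0.0592 = (2)(+0.13) / 0.0592 = 4.4.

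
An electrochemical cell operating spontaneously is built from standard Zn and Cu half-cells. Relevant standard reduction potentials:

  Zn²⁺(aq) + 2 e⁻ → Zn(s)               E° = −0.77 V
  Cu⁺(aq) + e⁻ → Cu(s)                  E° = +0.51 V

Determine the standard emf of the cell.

The Cu⁺/Cu couple has the higher E°, so Cu ion is reduced (cathode) and Zn is oxidized (anode).
E°cell = E°(cathode) − E°(anode) = +0.51 − (−0.77) = +1.28 V.

+1.28 V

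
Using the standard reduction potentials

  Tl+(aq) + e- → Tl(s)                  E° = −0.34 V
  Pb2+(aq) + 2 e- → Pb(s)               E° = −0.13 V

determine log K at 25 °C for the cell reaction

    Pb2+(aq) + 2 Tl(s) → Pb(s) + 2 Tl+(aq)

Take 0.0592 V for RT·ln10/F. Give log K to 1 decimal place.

The Pb²⁺/Pb couple is reduced (cathode); E°cell = −0.13 − (−0.34) = +0.21 V with n = 2.
At equilibrium E = 0, so log K = nE°cell / 0.0592 = (2)(+0.21) / 0.0592 = 7.1.

log K = 7.1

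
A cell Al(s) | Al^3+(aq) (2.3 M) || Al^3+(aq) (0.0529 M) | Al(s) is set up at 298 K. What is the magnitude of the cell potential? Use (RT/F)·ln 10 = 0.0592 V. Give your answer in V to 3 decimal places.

For a concentration cell E°cell = 0, since both electrodes use the same couple.
The compartment with the higher Al^3+(aq) concentration (2.3 M) acts as the cathode; ions are reduced there and produced at the dilute (0.0529 M) anode.
With n = 3, Ecell = −(0.0592/3)·log([dilute]/[conc]) = −(0.0592/3)·log(0.0529/2.3) = +0.032 V.

0.032 V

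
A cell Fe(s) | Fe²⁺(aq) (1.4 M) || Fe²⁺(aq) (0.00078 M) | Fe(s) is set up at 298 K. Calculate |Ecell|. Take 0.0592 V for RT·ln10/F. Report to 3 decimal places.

For a concentration cell E°cell = 0, since both electrodes use the same couple.
The compartment with the higher Fe²⁺(aq) concentration (1.4 M) acts as the cathode; ions are reduced there and produced at the dilute (0.00078 M) anode.
With n = 2, Ecell = −(0.0592/2)·log([dilute]/[conc]) = −(0.0592/2)·log(0.00078/1.4) = +0.096 V.

0.096 V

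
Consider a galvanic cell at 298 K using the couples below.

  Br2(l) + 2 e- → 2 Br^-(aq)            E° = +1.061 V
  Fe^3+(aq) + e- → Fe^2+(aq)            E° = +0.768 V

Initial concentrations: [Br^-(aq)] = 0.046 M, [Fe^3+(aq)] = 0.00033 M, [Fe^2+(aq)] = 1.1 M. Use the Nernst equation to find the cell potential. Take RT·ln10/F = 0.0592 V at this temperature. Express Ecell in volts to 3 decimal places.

The Br₂/Br⁻ couple has the more positive E°, so it is the cathode; Fe³⁺/Fe²⁺ is the anode.
E°cell = +1.061 − (+0.768) = +0.293 V, with n = 2 electrons transferred.
For the overall reaction Br2(l) + 2 Fe^2+(aq) → 2 Br^-(aq) + 2 Fe^3+(aq), Q = ([Br^-(aq)]^2·[Fe^3+(aq)]^2) / [Fe^2+(aq)]^2 = 1.9×10^−10, giving log Q = −9.720.
Applying E = E° − (RT ln10/nF)·log Q gives +0.293 − (0.0592/2)(−9.720) = +0.581 V.

+0.581 V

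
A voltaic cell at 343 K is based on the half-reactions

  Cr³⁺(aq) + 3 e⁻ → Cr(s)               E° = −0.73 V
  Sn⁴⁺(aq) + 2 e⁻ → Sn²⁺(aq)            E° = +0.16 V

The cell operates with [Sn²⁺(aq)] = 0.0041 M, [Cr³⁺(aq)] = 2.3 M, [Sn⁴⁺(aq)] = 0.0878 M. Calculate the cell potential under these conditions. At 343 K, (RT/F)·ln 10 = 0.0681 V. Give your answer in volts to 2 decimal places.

+0.93 V

Sn⁴⁺/Sn²⁺ is reduced (cathode, E° = +0.16 V) and Cr³⁺/Cr is oxidized (anode).
E°cell = E°cat − E°an = +0.16 − (−0.73) = +0.89 V; n = 6.
Balancing gives 3 Sn⁴⁺(aq) + 2 Cr(s) → 3 Sn²⁺(aq) + 2 Cr³⁺(aq); hence Q = ([Sn²⁺(aq)]^3·[Cr³⁺(aq)]^2) / [Sn⁴⁺(aq)]^3 = 0.000539 (log Q = −3.269).
Applying E = E° − (RT ln10/nF)·log Q gives +0.89 − (0.0681/6)(−3.269) = +0.93 V.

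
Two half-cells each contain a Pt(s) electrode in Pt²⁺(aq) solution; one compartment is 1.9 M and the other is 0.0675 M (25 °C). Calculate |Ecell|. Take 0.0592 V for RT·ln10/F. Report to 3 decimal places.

For a concentration cell E°cell = 0, since both electrodes use the same couple.
The compartment with the higher Pt²⁺(aq) concentration (1.9 M) acts as the cathode; ions are reduced there and produced at the dilute (0.0675 M) anode.
With n = 2, Ecell = −(0.0592/2)·log([dilute]/[conc]) = −(0.0592/2)·log(0.0675/1.9) = +0.043 V.

0.043 V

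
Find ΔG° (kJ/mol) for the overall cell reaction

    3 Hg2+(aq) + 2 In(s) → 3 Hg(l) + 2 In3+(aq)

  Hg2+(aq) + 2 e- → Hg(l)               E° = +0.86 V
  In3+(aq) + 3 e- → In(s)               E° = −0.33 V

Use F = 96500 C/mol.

In the reaction as written Hg2+(aq) is reduced, so the Hg²⁺/Hg couple is the cathode and In³⁺/In is the anode.
E°cell = +0.86 − (−0.33) = +1.19 V; balancing electrons gives n = 6.
ΔG° = −nFE°cell = −(6)(96500)(+1.19) J/mol = −689 kJ/mol.

−689 kJ/mol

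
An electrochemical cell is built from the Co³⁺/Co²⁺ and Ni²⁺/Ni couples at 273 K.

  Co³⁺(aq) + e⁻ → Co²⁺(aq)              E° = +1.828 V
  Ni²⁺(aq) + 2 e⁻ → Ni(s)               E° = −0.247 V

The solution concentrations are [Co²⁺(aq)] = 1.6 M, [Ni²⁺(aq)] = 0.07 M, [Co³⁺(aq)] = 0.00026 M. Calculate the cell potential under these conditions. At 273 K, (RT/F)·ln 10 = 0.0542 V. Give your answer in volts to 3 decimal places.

Since E°(Co³⁺/Co²⁺) > E°(Ni²⁺/Ni), Co³⁺/Co²⁺ serves as the cathode.
The standard potential is +1.828 − (−0.247) = +2.075 V and the balanced reaction transfers n = 2 electrons.
For the overall reaction 2 Co³⁺(aq) + Ni(s) → 2 Co²⁺(aq) + Ni²⁺(aq), Q = ([Co²⁺(aq)]^2·[Ni²⁺(aq)]) / [Co³⁺(aq)]^2 = 2.65×10^6, giving log Q = 6.423.
By the Nernst equation, E = +2.075 − (0.0542/2)·(6.423) = +1.901 V.

+1.901 V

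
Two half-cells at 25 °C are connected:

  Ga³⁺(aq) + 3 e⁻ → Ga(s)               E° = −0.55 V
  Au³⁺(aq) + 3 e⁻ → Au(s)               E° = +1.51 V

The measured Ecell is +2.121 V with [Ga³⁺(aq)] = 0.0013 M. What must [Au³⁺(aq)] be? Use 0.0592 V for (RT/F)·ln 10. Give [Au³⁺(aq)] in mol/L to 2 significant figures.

Au³⁺/Au is the cathode (higher E°); E°cell = +1.51 − (−0.55) = +2.06 V with n = 3.
Since E = E° − (0.0592/n)·log Q, log Q = n(E° − E)/0.0592 = −3.091.
The balanced reaction is Au³⁺(aq) + Ga(s) → Au(s) + Ga³⁺(aq), so Q = [Ga³⁺(aq)] / [Au³⁺(aq)].
Substituting the known concentrations and solving, log [Au³⁺(aq)] = 0.205 and [Au³⁺(aq)] = 1.6 M.

1.6 M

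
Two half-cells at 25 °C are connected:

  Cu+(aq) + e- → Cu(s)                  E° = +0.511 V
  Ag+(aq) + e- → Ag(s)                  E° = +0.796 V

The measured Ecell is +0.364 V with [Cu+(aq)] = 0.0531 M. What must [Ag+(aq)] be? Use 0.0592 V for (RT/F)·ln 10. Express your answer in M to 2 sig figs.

The Ag⁺/Ag couple has the larger reduction potential, so it is the cathode: E°cell = +0.796 − (+0.511) = +0.285 V and n = 1.
From the Nernst equation, log Q = n(E° − E)/0.0592 = 1·(+0.285 − (+0.364))/0.0592 = −1.334.
Balancing electrons gives Ag+(aq) + Cu(s) → Ag(s) + Cu+(aq); thus Q = [Cu+(aq)] / [Ag+(aq)].
Solving for the unknown gives log [Ag+(aq)] = 0.059, so [Ag+(aq)] ≈ 1.1 M.

1.1 M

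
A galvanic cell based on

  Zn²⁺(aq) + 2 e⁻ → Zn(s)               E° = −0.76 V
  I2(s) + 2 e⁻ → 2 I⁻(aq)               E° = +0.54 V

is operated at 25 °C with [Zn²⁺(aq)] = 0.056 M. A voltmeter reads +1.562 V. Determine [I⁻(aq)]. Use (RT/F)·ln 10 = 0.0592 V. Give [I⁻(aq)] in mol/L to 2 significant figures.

I₂/I⁻ is the cathode (higher E°); E°cell = +0.54 − (−0.76) = +1.30 V with n = 2.
Rearranging E = E° − (0.0592/n)·log Q gives log Q = 2(+1.30 − (+1.562))/0.0592 = −8.851.
For I2(s) + Zn(s) → 2 I⁻(aq) + Zn²⁺(aq), the reaction quotient is Q = [I⁻(aq)]^2·[Zn²⁺(aq)].
Solving for the unknown gives log [I⁻(aq)] = −3.800, so [I⁻(aq)] ≈ 0.00016 M.

0.00016 M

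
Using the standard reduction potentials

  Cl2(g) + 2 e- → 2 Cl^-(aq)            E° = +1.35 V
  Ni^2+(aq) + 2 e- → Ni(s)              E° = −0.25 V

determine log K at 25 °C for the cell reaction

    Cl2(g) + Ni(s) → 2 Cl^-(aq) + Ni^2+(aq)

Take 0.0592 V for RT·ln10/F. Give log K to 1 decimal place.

log K = 54.1

The Cl₂/Cl⁻ couple is reduced (cathode); E°cell = +1.35 − (−0.25) = +1.60 V with n = 2.
At equilibrium E = 0, so log K = nE°cell / 0.0592 = (2)(+1.60) / 0.0592 = 54.1.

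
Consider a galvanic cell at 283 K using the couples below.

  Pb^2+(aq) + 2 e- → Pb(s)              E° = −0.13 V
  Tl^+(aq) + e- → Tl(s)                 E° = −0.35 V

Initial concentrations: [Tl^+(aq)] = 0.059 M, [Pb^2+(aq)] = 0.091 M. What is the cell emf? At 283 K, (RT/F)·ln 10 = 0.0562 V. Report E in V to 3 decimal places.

Since E°(Pb²⁺/Pb) > E°(Tl⁺/Tl), Pb²⁺/Pb serves as the cathode.
E°cell = E°cat − E°an = −0.13 − (−0.35) = +0.22 V; n = 2.
For the overall reaction Pb^2+(aq) + 2 Tl(s) → Pb(s) + 2 Tl^+(aq), Q = [Tl^+(aq)]^2 / [Pb^2+(aq)] = 0.0383, giving log Q = −1.417.
E = E° − (0.0562/n)·log Q = +0.22 − (0.0562/2)(−1.417) = +0.260 V.

+0.260 V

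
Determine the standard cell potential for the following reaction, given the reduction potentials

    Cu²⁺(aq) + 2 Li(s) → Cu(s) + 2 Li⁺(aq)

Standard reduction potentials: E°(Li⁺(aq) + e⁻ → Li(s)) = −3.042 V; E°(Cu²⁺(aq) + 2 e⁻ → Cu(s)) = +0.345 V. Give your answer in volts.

Cu²⁺(aq) gains electrons, so the Cu²⁺/Cu couple is the cathode; the Li⁺/Li couple is the anode.
E°cell = E°(cathode) − E°(anode) = +0.345 − (−3.042) = +3.387 V.

+3.387 V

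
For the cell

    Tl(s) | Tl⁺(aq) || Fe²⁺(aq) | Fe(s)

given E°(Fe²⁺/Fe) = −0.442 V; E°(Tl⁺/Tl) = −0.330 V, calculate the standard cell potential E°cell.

By convention the left-hand electrode in cell notation is the anode (oxidation) and the right-hand electrode is the cathode (reduction).
E°cell = E°(right) − E°(left) = −0.442 − (−0.330) = −0.112 V.
The negative sign shows that, as written, the cell would require an external voltage to drive the reaction.

−0.112 V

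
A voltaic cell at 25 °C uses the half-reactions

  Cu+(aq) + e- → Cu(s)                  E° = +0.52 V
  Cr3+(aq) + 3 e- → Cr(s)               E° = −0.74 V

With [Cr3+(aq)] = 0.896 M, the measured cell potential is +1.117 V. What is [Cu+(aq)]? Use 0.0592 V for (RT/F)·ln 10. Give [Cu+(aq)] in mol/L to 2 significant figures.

With Cu⁺/Cu at the cathode and Cr³⁺/Cr at the anode, E°cell = +0.52 − (−0.74) = +1.26 V (n = 3).
Rearranging E = E° − (0.0592/n)·log Q gives log Q = 3(+1.26 − (+1.117))/0.0592 = 7.247.
Balancing electrons gives 3 Cu+(aq) + Cr(s) → 3 Cu(s) + Cr3+(aq); thus Q = [Cr3+(aq)] / [Cu+(aq)]^3.
Solving for the unknown gives log [Cu+(aq)] = −2.432, so [Cu+(aq)] ≈ 0.0037 M.

0.0037 M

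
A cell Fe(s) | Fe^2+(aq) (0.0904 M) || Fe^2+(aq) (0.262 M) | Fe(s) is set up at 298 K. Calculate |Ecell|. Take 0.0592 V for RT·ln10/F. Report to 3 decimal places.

For a concentration cell E°cell = 0, since both electrodes use the same couple.
The compartment with the higher Fe^2+(aq) concentration (0.262 M) acts as the cathode; ions are reduced there and produced at the dilute (0.0904 M) anode.
With n = 2, Ecell = −(0.0592/2)·log([dilute]/[conc]) = −(0.0592/2)·log(0.0904/0.262) = +0.014 V.

0.014 V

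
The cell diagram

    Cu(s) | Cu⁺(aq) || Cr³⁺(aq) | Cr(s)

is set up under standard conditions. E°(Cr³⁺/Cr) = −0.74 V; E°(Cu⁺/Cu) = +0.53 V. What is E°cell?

By convention the left-hand electrode in cell notation is the anode (oxidation) and the right-hand electrode is the cathode (reduction).
E°cell = E°(right) − E°(left) = −0.74 − (+0.53) = −1.27 V.
The negative sign shows that, as written, the cell would require an external voltage to drive the reaction.

−1.27 V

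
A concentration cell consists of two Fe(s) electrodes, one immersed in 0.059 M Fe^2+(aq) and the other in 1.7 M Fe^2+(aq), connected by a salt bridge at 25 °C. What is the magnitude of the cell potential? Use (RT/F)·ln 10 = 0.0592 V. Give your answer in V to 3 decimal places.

0.043 V

For a concentration cell E°cell = 0, since both electrodes use the same couple.
The compartment with the higher Fe^2+(aq) concentration (1.7 M) acts as the cathode; ions are reduced there and produced at the dilute (0.059 M) anode.
With n = 2, Ecell = −(0.0592/2)·log([dilute]/[conc]) = −(0.0592/2)·log(0.059/1.7) = +0.043 V.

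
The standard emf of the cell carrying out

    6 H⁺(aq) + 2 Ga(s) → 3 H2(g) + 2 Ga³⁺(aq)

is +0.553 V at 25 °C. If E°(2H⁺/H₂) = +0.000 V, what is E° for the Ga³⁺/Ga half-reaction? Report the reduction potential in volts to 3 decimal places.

In the reaction as written the 2H⁺/H₂ couple is reduced (cathode) and Ga³⁺/Ga is oxidized (anode), so E°cell = E°(2H⁺/H₂) − E°(Ga³⁺/Ga).
E°(Ga³⁺/Ga) = E°(cathode) − E°cell = +0.000 − (+0.553) = −0.553 V.

−0.553 V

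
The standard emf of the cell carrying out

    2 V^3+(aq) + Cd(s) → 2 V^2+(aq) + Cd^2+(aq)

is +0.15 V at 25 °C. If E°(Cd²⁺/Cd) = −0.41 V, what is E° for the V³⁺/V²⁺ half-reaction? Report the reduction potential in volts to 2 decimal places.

−0.26 V

In the reaction as written the V³⁺/V²⁺ couple is reduced (cathode) and Cd²⁺/Cd is oxidized (anode), so E°cell = E°(V³⁺/V²⁺) − E°(Cd²⁺/Cd).
E°(V³⁺/V²⁺) = E°cell + E°(anode) = +0.15 + (−0.41) = −0.26 V.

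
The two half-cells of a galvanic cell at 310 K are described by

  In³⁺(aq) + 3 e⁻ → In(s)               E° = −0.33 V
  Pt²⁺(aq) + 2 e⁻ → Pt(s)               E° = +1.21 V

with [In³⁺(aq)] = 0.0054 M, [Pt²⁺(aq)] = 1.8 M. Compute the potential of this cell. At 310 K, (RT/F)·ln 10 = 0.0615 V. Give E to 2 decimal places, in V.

Since E°(Pt²⁺/Pt) > E°(In³⁺/In), Pt²⁺/Pt serves as the cathode.
E°cell = E°cat − E°an = +1.21 − (−0.33) = +1.54 V; n = 6.
For the overall reaction 3 Pt²⁺(aq) + 2 In(s) → 3 Pt(s) + 2 In³⁺(aq), Q = [In³⁺(aq)]^2 / [Pt²⁺(aq)]^3 = 5×10^−6, giving log Q = −5.301.
Applying E = E° − (RT ln10/nF)·log Q gives +1.54 − (0.0615/6)(−5.301) = +1.59 V.

+1.59 V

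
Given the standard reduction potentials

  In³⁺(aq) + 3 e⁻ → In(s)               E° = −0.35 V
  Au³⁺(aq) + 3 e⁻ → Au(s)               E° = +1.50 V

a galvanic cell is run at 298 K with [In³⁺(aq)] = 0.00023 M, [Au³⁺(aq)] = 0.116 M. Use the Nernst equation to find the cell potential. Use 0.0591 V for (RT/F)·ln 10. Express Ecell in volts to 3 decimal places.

+1.903 V

Since E°(Au³⁺/Au) > E°(In³⁺/In), Au³⁺/Au serves as the cathode.
E°cell = +1.50 − (−0.35) = +1.85 V, with n = 3 electrons transferred.
The balanced reaction is Au³⁺(aq) + In(s) → Au(s) + In³⁺(aq), so Q = [In³⁺(aq)] / [Au³⁺(aq)] = 0.00198 and log Q = −2.703.
E = E° − (0.0591/n)·log Q = +1.85 − (0.0591/3)(−2.703) = +1.903 V.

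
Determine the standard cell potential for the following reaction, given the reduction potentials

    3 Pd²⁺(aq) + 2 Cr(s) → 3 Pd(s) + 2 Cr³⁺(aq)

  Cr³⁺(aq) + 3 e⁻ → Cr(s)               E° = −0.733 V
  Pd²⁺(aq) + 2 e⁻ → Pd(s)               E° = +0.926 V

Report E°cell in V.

Pd²⁺(aq) gains electrons, so the Pd²⁺/Pd couple is the cathode; the Cr³⁺/Cr couple is the anode.
E°cell = E°(cathode) − E°(anode) = +0.926 − (−0.733) = +1.659 V.

+1.659 V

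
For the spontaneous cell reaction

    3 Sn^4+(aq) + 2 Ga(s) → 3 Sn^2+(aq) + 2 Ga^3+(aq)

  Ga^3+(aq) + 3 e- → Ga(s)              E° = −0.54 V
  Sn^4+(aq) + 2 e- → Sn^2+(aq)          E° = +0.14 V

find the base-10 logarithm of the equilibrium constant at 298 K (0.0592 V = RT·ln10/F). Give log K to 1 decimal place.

The Sn⁴⁺/Sn²⁺ couple is reduced (cathode); E°cell = +0.14 − (−0.54) = +0.68 V with n = 6.
At equilibrium E = 0, so log K = nE°cell / 0.0592 = (6)(+0.68) / 0.0592 = 68.9.

log K = 68.9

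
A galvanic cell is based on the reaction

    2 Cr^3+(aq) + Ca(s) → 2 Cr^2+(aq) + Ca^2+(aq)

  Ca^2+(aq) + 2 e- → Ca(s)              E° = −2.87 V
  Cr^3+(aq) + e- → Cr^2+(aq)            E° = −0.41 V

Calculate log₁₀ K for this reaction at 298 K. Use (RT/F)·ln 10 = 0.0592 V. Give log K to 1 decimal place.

The Cr³⁺/Cr²⁺ couple is reduced (cathode); E°cell = −0.41 − (−2.87) = +2.46 V with n = 2.
At equilibrium E = 0, so log K = nE°cell / 0.0592 = (2)(+2.46) / 0.0592 = 83.1.

log K = 83.1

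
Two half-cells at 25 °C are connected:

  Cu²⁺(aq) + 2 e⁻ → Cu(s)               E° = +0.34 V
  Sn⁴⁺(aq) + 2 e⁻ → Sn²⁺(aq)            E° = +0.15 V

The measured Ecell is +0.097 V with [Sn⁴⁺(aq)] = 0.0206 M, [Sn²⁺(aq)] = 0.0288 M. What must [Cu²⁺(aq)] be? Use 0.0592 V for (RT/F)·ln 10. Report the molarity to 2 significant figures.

0.00052 M

Cu²⁺/Cu is the cathode (higher E°); E°cell = +0.34 − (+0.15) = +0.19 V with n = 2.
Rearranging E = E° − (0.0592/n)·log Q gives log Q = 2(+0.19 − (+0.097))/0.0592 = 3.142.
Balancing electrons gives Cu²⁺(aq) + Sn²⁺(aq) → Cu(s) + Sn⁴⁺(aq); thus Q = [Sn⁴⁺(aq)] / ([Cu²⁺(aq)]·[Sn²⁺(aq)]).
Solving for the unknown gives log [Cu²⁺(aq)] = −3.288, so [Cu²⁺(aq)] ≈ 0.00052 M.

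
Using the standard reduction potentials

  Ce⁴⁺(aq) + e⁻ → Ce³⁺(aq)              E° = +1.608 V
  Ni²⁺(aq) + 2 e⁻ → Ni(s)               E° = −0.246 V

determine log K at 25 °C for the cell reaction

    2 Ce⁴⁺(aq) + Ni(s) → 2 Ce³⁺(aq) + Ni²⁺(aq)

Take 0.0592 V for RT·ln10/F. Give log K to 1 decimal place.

log K = 62.6

The Ce⁴⁺/Ce³⁺ couple is reduced (cathode); E°cell = +1.608 − (−0.246) = +1.854 V with n = 2.
At equilibrium E = 0, so log K = nE°cell / 0.0592 = (2)(+1.854) / 0.0592 = 62.6.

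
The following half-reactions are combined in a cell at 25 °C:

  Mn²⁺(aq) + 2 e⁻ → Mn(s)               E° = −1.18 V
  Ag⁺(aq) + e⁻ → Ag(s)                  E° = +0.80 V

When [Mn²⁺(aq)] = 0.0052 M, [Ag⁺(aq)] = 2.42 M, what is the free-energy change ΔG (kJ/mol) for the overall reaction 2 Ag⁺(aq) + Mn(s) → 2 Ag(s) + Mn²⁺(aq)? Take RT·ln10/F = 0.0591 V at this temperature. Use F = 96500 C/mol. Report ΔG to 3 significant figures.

The standard cell potential is +0.80 − (−1.18) = +1.98 V, with n = 2 electrons in the balanced equation.
Here Q = [Mn²⁺(aq)] / [Ag⁺(aq)]^2 = 0.000888 (log Q = −3.052), giving E = +1.98 − (0.0591/2)·(−3.052) = +2.0702 V.
Finally ΔG = −nFE = −(2)(96500 C/mol)(+2.0702 V) = −400 kJ/mol.

−400 kJ/mol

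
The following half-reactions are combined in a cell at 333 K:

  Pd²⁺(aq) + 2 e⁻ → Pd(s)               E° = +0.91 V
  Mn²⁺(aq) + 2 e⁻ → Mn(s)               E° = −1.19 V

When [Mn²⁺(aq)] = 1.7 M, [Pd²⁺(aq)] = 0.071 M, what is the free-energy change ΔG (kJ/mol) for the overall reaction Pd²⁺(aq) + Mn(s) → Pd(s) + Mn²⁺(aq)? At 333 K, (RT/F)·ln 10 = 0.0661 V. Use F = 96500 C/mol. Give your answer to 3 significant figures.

−396 kJ/mol

E°cell = +0.91 − (−1.19) = +2.10 V; the balanced reaction transfers n = 2 electrons.
Q = [Mn²⁺(aq)] / [Pd²⁺(aq)] = 23.9, so log Q = 1.379 and E = +2.10 − (0.0661/2)(1.379) = +2.0544 V.
ΔG = −nFE = −(2)(96500)(+2.0544) J/mol = −396 kJ/mol.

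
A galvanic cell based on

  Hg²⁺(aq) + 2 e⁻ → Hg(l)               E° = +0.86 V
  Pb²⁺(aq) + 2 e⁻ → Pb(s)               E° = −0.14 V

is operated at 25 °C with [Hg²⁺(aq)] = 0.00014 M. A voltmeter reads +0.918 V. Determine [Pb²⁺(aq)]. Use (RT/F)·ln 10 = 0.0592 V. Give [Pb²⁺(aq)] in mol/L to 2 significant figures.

0.082 M

The Hg²⁺/Hg couple has the larger reduction potential, so it is the cathode: E°cell = +0.86 − (−0.14) = +1.00 V and n = 2.
From the Nernst equation, log Q = n(E° − E)/0.0592 = 2·(+1.00 − (+0.918))/0.0592 = 2.770.
The balanced reaction is Hg²⁺(aq) + Pb(s) → Hg(l) + Pb²⁺(aq), so Q = [Pb²⁺(aq)] / [Hg²⁺(aq)].
Solving for the unknown gives log [Pb²⁺(aq)] = −1.084, so [Pb²⁺(aq)] ≈ 0.082 M.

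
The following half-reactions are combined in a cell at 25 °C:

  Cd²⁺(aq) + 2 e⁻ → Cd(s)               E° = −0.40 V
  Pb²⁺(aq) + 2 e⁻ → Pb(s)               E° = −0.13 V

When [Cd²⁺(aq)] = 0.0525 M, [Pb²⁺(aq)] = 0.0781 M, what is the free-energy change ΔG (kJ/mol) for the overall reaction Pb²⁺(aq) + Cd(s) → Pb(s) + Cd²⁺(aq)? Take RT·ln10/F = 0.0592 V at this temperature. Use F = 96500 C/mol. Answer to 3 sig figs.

−53.1 kJ/mol

The standard cell potential is −0.13 − (−0.40) = +0.27 V, with n = 2 electrons in the balanced equation.
Here Q = [Cd²⁺(aq)] / [Pb²⁺(aq)] = 0.672 (log Q = −0.172), giving E = +0.27 − (0.0592/2)·(−0.172) = +0.2751 V.
Then ΔG = −nFE = −2 × 96500 × +0.2751 J/mol = −53.1 kJ/mol.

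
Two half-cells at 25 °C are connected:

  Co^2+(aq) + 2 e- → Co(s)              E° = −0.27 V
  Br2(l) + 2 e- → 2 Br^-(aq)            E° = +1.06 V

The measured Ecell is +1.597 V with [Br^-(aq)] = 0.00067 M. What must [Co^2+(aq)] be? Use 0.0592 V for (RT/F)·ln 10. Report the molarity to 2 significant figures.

Br₂/Br⁻ is the cathode (higher E°); E°cell = +1.06 − (−0.27) = +1.33 V with n = 2.
Since E = E° − (0.0592/n)·log Q, log Q = n(E° − E)/0.0592 = −9.020.
Balancing electrons gives Br2(l) + Co(s) → 2 Br^-(aq) + Co^2+(aq); thus Q = [Br^-(aq)]^2·[Co^2+(aq)].
Solving for the unknown gives log [Co^2+(aq)] = −2.672, so [Co^2+(aq)] ≈ 0.0021 M.

0.0021 M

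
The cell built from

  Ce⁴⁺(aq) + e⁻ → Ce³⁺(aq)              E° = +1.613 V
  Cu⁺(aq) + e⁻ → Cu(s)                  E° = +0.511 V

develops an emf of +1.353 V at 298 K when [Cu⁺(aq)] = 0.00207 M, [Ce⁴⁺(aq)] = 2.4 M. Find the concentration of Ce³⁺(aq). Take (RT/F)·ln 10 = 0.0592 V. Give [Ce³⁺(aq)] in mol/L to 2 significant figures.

0.067 M

Ce⁴⁺/Ce³⁺ is the cathode (higher E°); E°cell = +1.613 − (+0.511) = +1.102 V with n = 1.
Since E = E° − (0.0592/n)·log Q, log Q = n(E° − E)/0.0592 = −4.240.
The balanced reaction is Ce⁴⁺(aq) + Cu(s) → Ce³⁺(aq) + Cu⁺(aq), so Q = ([Ce³⁺(aq)]·[Cu⁺(aq)]) / [Ce⁴⁺(aq)].
Isolating [Ce³⁺(aq)] in Q = 10^{−4.240} yields log [Ce³⁺(aq)] = −1.176, i.e. 0.067 M.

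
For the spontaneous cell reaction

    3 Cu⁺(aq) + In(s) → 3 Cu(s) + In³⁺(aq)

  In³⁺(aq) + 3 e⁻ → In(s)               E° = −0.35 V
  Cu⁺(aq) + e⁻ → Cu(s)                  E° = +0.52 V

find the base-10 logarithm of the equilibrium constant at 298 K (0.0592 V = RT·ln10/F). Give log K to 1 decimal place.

log K = 44.1

The Cu⁺/Cu couple is reduced (cathode); E°cell = +0.52 − (−0.35) = +0.87 V with n = 3.
At equilibrium E = 0, so log K = nE°cell / 0.0592 = (3)(+0.87) / 0.0592 = 44.1.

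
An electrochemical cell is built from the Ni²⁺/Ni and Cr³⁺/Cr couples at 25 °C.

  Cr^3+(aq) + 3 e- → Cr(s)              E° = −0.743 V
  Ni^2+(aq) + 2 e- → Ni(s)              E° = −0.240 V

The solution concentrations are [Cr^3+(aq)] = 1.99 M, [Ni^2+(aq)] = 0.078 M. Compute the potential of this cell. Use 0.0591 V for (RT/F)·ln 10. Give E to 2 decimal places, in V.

The Ni²⁺/Ni couple has the more positive E°, so it is the cathode; Cr³⁺/Cr is the anode.
E°cell = −0.240 − (−0.743) = +0.503 V, with n = 6 electrons transferred.
For the overall reaction 3 Ni^2+(aq) + 2 Cr(s) → 3 Ni(s) + 2 Cr^3+(aq), Q = [Cr^3+(aq)]^2 / [Ni^2+(aq)]^3 = 8.34×10^3, giving log Q = 3.921.
E = E° − (0.0591/n)·log Q = +0.503 − (0.0591/6)(3.921) = +0.46 V.

+0.46 V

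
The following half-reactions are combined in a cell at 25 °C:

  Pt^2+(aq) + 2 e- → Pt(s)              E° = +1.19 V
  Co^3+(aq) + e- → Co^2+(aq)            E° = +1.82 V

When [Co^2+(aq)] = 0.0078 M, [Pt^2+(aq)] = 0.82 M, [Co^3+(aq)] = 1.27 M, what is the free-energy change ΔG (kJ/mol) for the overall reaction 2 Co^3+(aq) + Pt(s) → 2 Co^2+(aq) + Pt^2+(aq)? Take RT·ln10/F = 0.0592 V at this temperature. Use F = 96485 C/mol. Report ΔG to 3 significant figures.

With Co³⁺/Co²⁺ reduced at the cathode, E°cell = +1.82 − (+1.19) = +0.63 V and n = 2.
The reaction quotient is ([Co^2+(aq)]^2·[Pt^2+(aq)]) / [Co^3+(aq)]^2 = 3.09×10^−5; by Nernst, E = +0.63 − (0.0592/2)(−4.510) = +0.7635 V.
Finally ΔG = −nFE = −(2)(96485 C/mol)(+0.7635 V) = −147 kJ/mol.

−147 kJ/mol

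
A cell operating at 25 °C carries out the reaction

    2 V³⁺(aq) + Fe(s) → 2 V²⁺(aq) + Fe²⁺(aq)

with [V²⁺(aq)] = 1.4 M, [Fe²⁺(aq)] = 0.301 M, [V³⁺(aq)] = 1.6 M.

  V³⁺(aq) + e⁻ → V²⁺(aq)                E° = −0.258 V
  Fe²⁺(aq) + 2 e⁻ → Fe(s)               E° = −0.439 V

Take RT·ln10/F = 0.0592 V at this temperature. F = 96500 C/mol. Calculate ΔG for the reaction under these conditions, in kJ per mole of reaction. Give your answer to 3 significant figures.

The standard cell potential is −0.258 − (−0.439) = +0.181 V, with n = 2 electrons in the balanced equation.
The reaction quotient is ([V²⁺(aq)]^2·[Fe²⁺(aq)]) / [V³⁺(aq)]^2 = 0.23; by Nernst, E = +0.181 − (0.0592/2)(−0.637) = +0.1999 V.
Then ΔG = −nFE = −2 × 96500 × +0.1999 J/mol = −38.6 kJ/mol.

−38.6 kJ/mol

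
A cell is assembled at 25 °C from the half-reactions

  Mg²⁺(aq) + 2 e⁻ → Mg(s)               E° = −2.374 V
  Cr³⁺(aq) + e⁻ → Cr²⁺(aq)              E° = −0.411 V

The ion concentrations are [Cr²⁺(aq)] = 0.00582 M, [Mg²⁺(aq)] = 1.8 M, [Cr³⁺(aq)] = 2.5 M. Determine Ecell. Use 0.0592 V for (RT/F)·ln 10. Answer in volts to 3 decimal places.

+2.111 V

The Cr³⁺/Cr²⁺ couple has the more positive E°, so it is the cathode; Mg²⁺/Mg is the anode.
E°cell = −0.411 − (−2.374) = +1.963 V, with n = 2 electrons transferred.
The balanced reaction is 2 Cr³⁺(aq) + Mg(s) → 2 Cr²⁺(aq) + Mg²⁺(aq), so Q = ([Cr²⁺(aq)]^2·[Mg²⁺(aq)]) / [Cr³⁺(aq)]^2 = 9.76×10^−6 and log Q = −5.011.
E = E° − (0.0592/n)·log Q = +1.963 − (0.0592/2)(−5.011) = +2.111 V.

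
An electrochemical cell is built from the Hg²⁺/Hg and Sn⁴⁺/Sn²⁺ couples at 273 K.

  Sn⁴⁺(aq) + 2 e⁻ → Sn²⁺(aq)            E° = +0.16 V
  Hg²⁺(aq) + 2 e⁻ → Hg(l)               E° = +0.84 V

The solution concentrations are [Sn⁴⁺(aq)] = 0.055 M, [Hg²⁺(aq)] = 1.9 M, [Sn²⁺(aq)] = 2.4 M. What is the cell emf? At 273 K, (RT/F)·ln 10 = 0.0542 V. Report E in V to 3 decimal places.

Since E°(Hg²⁺/Hg) > E°(Sn⁴⁺/Sn²⁺), Hg²⁺/Hg serves as the cathode.
The standard potential is +0.84 − (+0.16) = +0.68 V and the balanced reaction transfers n = 2 electrons.
The balanced reaction is Hg²⁺(aq) + Sn²⁺(aq) → Hg(l) + Sn⁴⁺(aq), so Q = [Sn⁴⁺(aq)] / ([Hg²⁺(aq)]·[Sn²⁺(aq)]) = 0.0121 and log Q = −1.919.
E = E° − (0.0542/n)·log Q = +0.68 − (0.0542/2)(−1.919) = +0.732 V.

+0.732 V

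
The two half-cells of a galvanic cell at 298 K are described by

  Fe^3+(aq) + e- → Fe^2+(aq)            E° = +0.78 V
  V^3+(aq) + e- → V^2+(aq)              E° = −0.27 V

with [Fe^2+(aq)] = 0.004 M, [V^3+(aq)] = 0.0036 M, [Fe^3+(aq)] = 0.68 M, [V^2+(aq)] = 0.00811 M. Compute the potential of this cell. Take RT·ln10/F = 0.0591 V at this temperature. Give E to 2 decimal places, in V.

Fe³⁺/Fe²⁺ is reduced (cathode, E° = +0.78 V) and V³⁺/V²⁺ is oxidized (anode).
The standard potential is +0.78 − (−0.27) = +1.05 V and the balanced reaction transfers n = 1 electron.
For the overall reaction Fe^3+(aq) + V^2+(aq) → Fe^2+(aq) + V^3+(aq), Q = ([Fe^2+(aq)]·[V^3+(aq)]) / ([Fe^3+(aq)]·[V^2+(aq)]) = 0.00261, giving log Q = −2.583.
Applying E = E° − (RT ln10/nF)·log Q gives +1.05 − (0.0591/1)(−2.583) = +1.20 V.

+1.20 V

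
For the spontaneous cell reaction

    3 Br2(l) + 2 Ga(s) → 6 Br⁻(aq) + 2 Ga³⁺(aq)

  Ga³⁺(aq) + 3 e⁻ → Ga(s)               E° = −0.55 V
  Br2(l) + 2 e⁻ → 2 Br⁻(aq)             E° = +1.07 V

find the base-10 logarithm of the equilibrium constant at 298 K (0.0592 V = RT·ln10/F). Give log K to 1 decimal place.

The Br₂/Br⁻ couple is reduced (cathode); E°cell = +1.07 − (−0.55) = +1.62 V with n = 6.
At equilibrium E = 0, so log K = nE°cell / 0.0592 = (6)(+1.62) / 0.0592 = 164.2.

log K = 164.2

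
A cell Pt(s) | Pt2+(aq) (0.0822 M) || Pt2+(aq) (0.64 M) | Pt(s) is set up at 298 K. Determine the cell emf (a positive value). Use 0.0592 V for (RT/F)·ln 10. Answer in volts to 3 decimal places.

0.026 V

For a concentration cell E°cell = 0, since both electrodes use the same couple.
The compartment with the higher Pt2+(aq) concentration (0.64 M) acts as the cathode; ions are reduced there and produced at the dilute (0.0822 M) anode.
With n = 2, Ecell = −(0.0592/2)·log([dilute]/[conc]) = −(0.0592/2)·log(0.0822/0.64) = +0.026 V.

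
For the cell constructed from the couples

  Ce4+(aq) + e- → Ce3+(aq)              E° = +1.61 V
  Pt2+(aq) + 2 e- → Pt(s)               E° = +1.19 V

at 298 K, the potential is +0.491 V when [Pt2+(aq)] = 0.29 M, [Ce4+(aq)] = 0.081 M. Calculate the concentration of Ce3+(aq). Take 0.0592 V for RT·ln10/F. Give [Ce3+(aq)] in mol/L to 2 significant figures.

0.0095 M

The Ce⁴⁺/Ce³⁺ couple has the larger reduction potential, so it is the cathode: E°cell = +1.61 − (+1.19) = +0.42 V and n = 2.
From the Nernst equation, log Q = n(E° − E)/0.0592 = 2·(+0.42 − (+0.491))/0.0592 = −2.399.
The balanced reaction is 2 Ce4+(aq) + Pt(s) → 2 Ce3+(aq) + Pt2+(aq), so Q = ([Ce3+(aq)]^2·[Pt2+(aq)]) / [Ce4+(aq)]^2.
Isolating [Ce3+(aq)] in Q = 10^{−2.399} yields log [Ce3+(aq)] = −2.022, i.e. 0.0095 M.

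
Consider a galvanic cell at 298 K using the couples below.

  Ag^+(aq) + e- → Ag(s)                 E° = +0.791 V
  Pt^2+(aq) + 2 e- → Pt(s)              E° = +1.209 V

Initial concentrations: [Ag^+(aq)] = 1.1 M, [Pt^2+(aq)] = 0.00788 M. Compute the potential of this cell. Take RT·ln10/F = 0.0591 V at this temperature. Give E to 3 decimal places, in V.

+0.353 V

The Pt²⁺/Pt couple has the more positive E°, so it is the cathode; Ag⁺/Ag is the anode.
The standard potential is +1.209 − (+0.791) = +0.418 V and the balanced reaction transfers n = 2 electrons.
The balanced reaction is Pt^2+(aq) + 2 Ag(s) → Pt(s) + 2 Ag^+(aq), so Q = [Ag^+(aq)]^2 / [Pt^2+(aq)] = 154 and log Q = 2.186.
Applying E = E° − (RT ln10/nF)·log Q gives +0.418 − (0.0591/2)(2.186) = +0.353 V.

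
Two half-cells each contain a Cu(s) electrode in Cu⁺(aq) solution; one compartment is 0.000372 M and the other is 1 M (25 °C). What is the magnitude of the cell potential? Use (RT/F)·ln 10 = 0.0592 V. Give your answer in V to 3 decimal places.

For a concentration cell E°cell = 0, since both electrodes use the same couple.
The compartment with the higher Cu⁺(aq) concentration (1 M) acts as the cathode; ions are reduced there and produced at the dilute (0.000372 M) anode.
With n = 1, Ecell = −(0.0592/1)·log([dilute]/[conc]) = −(0.0592/1)·log(0.000372/1) = +0.203 V.

0.203 V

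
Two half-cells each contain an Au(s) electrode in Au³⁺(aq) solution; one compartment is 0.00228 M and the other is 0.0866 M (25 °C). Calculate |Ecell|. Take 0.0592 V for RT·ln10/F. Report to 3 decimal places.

0.031 V

For a concentration cell E°cell = 0, since both electrodes use the same couple.
The compartment with the higher Au³⁺(aq) concentration (0.0866 M) acts as the cathode; ions are reduced there and produced at the dilute (0.00228 M) anode.
With n = 3, Ecell = −(0.0592/3)·log([dilute]/[conc]) = −(0.0592/3)·log(0.00228/0.0866) = +0.031 V.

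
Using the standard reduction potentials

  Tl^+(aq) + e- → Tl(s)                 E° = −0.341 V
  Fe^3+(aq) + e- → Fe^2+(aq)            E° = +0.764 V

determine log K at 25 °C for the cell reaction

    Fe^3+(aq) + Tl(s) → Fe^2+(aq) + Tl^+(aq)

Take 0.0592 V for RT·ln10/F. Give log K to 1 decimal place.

The Fe³⁺/Fe²⁺ couple is reduced (cathode); E°cell = +0.764 − (−0.341) = +1.105 V with n = 1.
At equilibrium E = 0, so log K = nE°cell / 0.0592 = (1)(+1.105) / 0.0592 = 18.7.

log K = 18.7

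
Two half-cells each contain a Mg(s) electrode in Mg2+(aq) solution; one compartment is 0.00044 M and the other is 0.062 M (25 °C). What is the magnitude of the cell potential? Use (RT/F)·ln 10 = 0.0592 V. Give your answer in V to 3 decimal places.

For a concentration cell E°cell = 0, since both electrodes use the same couple.
The compartment with the higher Mg2+(aq) concentration (0.062 M) acts as the cathode; ions are reduced there and produced at the dilute (0.00044 M) anode.
With n = 2, Ecell = −(0.0592/2)·log([dilute]/[conc]) = −(0.0592/2)·log(0.00044/0.062) = +0.064 V.

0.064 V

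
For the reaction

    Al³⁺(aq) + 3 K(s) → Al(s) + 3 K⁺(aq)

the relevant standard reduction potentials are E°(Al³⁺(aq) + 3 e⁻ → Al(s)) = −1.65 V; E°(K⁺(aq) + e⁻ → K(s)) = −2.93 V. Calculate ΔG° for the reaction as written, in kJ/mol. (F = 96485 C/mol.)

−371 kJ/mol

In the reaction as written Al³⁺(aq) is reduced, so the Al³⁺/Al couple is the cathode and K⁺/K is the anode.
E°cell = −1.65 − (−2.93) = +1.28 V; balancing electrons gives n = 3.
ΔG° = −nFE°cell = −(3)(96485)(+1.28) J/mol = −371 kJ/mol.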